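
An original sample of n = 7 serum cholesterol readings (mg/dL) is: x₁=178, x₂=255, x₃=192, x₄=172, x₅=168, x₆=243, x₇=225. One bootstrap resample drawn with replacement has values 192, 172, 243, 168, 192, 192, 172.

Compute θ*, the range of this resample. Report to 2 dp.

θ* = 75.00

Range = 243 − 168 = 75.00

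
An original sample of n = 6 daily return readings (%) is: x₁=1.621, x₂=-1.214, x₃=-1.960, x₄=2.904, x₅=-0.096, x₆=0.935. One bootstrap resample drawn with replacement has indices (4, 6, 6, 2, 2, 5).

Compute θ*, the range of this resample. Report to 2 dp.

θ* = 4.12

Resample values: 2.904, 0.935, 0.935, -1.214, -1.214, -0.096.
Range = 2.904 − -1.214 = 4.12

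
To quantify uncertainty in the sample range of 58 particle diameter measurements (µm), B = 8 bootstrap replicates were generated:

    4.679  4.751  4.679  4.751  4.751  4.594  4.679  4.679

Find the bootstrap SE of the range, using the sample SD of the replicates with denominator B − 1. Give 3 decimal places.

Bootstrap SE is the standard deviation of the 8 replicate ranges.
Mean of replicates: (4.679 + 4.751 + 4.679 + 4.751 + 4.751 + 4.594 + 4.679 + 4.679) / 8 = 37.5630 / 8 = 4.6954
Sum of squared deviations: (−0.0164)² + (+0.0556)² + (−0.0164)² + (+0.0556)² + (+0.0556)² + (−0.1014)² + (−0.0164)² + (−0.0164)² = 0.0206
Variance = 0.0206 / 7 = 0.0029
SE* = √0.0029

SE* = 0.054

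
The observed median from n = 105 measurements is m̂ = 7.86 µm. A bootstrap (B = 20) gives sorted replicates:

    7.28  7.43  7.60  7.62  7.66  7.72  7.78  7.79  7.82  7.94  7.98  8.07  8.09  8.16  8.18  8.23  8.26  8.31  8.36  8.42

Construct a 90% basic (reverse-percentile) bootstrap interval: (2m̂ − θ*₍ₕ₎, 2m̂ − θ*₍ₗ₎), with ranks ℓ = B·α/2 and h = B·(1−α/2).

Percentile endpoints at ranks 1 and 19: θ*₍1₎ = 7.28, θ*₍19₎ = 8.36.
Basic interval reflects these around m̂:
  lower = 2 × 7.86 − 8.36 = 7.36
  upper = 2 × 7.86 − 7.28 = 8.44

(7.36, 8.44)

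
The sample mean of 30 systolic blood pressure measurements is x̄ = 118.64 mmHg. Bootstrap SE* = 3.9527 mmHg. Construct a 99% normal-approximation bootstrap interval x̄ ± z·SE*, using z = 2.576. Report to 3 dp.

Margin = 2.576 × 3.9527 = 10.1822
Interval: 118.64 ± 10.1822

(108.458, 128.822)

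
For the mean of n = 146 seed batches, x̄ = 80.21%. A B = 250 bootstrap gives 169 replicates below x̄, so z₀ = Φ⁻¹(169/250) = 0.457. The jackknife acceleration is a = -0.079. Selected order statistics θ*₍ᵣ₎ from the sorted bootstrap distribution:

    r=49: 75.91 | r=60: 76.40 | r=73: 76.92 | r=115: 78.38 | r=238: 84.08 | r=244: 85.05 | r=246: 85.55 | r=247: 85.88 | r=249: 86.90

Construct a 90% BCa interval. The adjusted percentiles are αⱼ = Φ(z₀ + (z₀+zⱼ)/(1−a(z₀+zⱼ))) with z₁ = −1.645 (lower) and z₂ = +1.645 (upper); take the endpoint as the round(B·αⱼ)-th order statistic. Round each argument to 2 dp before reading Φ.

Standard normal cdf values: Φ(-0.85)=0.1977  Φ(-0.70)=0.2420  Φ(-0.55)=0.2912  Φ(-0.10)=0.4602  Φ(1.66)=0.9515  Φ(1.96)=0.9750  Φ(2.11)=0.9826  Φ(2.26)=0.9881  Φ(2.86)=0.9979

Lower: z₀ + z₁ = 0.457 + (-1.645) = -1.188; 1 − a(z₀+z₁) = 1 − (-0.079)(-1.188) = 0.9061; argument = 0.457 + (-1.188)/0.9061 = -0.8540 → -0.85.
α₁ = Φ(-0.85) = 0.1977; rank = round(250 × 0.1977) = 49; θ*₍49₎ = 75.91.
Upper: z₀ + z₂ = 2.102; 1 − a(z₀+z₂) = 1.1661; argument = 2.2597 → 2.26; α₂ = 0.9881; rank = 247; θ*₍247₎ = 85.88.

(75.91, 85.88)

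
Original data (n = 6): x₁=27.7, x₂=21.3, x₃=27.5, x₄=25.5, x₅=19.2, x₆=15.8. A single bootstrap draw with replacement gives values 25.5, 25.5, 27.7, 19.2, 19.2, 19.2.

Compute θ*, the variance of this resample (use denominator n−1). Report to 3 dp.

θ* = 15.486

Mean = 22.7167; sum of squared deviations = 77.4283
s² = 77.4283 / 5 = 15.4857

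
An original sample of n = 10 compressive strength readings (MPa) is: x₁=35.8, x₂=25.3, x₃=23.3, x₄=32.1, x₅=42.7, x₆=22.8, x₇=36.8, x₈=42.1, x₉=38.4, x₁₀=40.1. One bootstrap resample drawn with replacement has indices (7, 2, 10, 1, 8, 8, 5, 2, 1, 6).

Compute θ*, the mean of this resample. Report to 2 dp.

Resample values: 36.8, 25.3, 40.1, 35.8, 42.1, 42.1, 42.7, 25.3, 35.8, 22.8.
Mean = (36.8 + 25.3 + 40.1 + 35.8 + 42.1 + 42.1 + 42.7 + 25.3 + 35.8 + 22.8) / 10 = 348.80 / 10 = 34.88

θ* = 34.88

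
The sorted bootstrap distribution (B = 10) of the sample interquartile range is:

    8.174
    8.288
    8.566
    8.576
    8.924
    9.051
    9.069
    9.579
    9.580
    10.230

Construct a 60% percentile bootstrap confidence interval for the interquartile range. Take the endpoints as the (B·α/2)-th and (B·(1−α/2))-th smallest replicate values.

α = 0.40; lower rank = 10 × 0.200 = 2; upper rank = 10 × 0.800 = 8.
The 2nd smallest replicate is 8.288; the 8th is 9.579.

(8.288, 9.579)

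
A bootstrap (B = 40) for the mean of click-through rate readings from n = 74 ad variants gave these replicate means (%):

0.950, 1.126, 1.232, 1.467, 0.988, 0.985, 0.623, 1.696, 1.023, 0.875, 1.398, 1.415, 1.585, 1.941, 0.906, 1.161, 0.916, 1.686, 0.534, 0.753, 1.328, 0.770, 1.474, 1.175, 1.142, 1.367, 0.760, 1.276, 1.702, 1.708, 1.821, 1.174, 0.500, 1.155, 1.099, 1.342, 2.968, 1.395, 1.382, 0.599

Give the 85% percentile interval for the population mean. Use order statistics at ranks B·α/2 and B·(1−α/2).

Sorted replicates: 0.500, 0.534, 0.599, 0.623, 0.753, 0.760, 0.770, 0.875, 0.906, 0.916, 0.950, 0.985, 0.988, 1.023, 1.099, 1.126, 1.142, 1.155, 1.161, 1.174, 1.175, 1.232, 1.276, 1.328, 1.342, 1.367, 1.382, 1.395, 1.398, 1.415, 1.467, 1.474, 1.585, 1.686, 1.696, 1.702, 1.708, 1.821, 1.941, 2.968
α = 0.15; lower rank = 40 × 0.075 = 3; upper rank = 40 × 0.925 = 37.
The 3rd smallest replicate is 0.599; the 37th is 1.708.

(0.599, 1.708)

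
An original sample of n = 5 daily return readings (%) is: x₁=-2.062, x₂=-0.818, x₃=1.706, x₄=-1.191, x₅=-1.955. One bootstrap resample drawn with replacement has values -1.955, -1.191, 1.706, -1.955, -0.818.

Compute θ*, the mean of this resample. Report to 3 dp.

Mean = ((-1.955) + (-1.191) + 1.706 + (-1.955) + (-0.818)) / 5 = -4.2130 / 5 = -0.843

θ* = -0.843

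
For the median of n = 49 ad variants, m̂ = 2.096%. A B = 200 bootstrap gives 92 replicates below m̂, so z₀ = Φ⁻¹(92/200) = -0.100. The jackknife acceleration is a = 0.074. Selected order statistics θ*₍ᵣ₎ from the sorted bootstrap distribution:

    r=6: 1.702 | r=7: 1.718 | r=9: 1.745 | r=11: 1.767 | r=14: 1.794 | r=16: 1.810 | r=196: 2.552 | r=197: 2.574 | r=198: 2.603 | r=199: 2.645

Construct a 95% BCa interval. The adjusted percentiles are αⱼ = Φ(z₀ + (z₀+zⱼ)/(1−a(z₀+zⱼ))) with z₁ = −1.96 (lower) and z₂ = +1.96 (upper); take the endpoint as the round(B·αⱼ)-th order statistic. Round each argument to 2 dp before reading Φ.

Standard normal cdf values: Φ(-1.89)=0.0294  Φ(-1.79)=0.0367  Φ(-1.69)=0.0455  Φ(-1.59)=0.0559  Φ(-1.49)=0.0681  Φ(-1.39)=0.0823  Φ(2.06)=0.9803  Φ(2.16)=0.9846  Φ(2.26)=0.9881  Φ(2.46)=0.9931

(1.702, 2.552)

Lower: z₀ + z₁ = -0.100 + (-1.960) = -2.060; 1 − a(z₀+z₁) = 1 − (0.074)(-2.060) = 1.1524; argument = -0.100 + (-2.060)/1.1524 = -1.8875 → -1.89.
α₁ = Φ(-1.89) = 0.0294; rank = round(200 × 0.0294) = 6; θ*₍6₎ = 1.702.
Upper: z₀ + z₂ = 1.860; 1 − a(z₀+z₂) = 0.8624; argument = 2.0569 → 2.06; α₂ = 0.9803; rank = 196; θ*₍196₎ = 2.552.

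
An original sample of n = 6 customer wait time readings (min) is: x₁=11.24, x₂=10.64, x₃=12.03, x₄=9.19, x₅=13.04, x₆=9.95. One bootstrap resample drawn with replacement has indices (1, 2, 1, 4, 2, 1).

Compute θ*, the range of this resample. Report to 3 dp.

θ* = 2.050

Resample values: 11.24, 10.64, 11.24, 9.19, 10.64, 11.24.
Range = 11.24 − 9.19 = 2.050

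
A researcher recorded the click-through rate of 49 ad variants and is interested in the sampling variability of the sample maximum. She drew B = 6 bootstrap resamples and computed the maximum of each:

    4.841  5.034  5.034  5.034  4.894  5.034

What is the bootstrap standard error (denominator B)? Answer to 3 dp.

Bootstrap SE is the standard deviation of the 6 replicate maximums.
Mean of replicates: (4.841 + 5.034 + 5.034 + 5.034 + 4.894 + 5.034) / 6 = 29.8710 / 6 = 4.9785
Sum of squared deviations: (−0.1375)² + (+0.0555)² + (+0.0555)² + (+0.0555)² + (−0.0845)² + (+0.0555)² = 0.0384
Variance = 0.0384 / 6 = 0.0064
SE* = √0.0064

SE* = 0.080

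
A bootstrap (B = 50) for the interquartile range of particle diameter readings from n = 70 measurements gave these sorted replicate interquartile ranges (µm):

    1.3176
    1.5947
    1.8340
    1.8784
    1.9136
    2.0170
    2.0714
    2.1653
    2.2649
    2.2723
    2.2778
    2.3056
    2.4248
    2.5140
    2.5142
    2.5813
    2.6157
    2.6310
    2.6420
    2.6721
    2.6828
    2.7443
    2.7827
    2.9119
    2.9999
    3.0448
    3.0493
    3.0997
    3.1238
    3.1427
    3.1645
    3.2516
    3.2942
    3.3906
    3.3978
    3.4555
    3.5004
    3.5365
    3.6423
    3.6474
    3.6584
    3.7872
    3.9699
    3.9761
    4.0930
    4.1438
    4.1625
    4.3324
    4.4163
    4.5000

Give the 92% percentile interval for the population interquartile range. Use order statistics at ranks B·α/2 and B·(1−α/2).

α = 0.08; lower rank = 50 × 0.040 = 2; upper rank = 50 × 0.960 = 48.
The 2nd smallest replicate is 1.5947; the 48th is 4.3324.

(1.5947, 4.3324)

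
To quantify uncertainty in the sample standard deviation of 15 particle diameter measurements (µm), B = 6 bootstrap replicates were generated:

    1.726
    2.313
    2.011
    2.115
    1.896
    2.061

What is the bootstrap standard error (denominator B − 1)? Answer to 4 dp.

SE* = 0.1992

Bootstrap SE is the standard deviation of the 6 replicate standard deviations.
Mean of replicates: (1.726 + 2.313 + 2.011 + 2.115 + 1.896 + 2.061) / 6 = 12.12200 / 6 = 2.02033
Sum of squared deviations: (−0.29433)² + (+0.29267)² + (−0.00933)² + (+0.09467)² + (−0.12433)² + (+0.04067)² = 0.19845
Variance = 0.19845 / 5 = 0.03969
SE* = √0.03969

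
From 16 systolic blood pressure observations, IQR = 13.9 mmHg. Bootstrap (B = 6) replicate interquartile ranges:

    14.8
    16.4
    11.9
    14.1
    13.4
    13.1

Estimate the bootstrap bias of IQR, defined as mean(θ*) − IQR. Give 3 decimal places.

mean(θ*) = (14.8 + 16.4 + 11.9 + 14.1 + 13.4 + 13.1) / 6 = 13.9500
bias = 13.9500 − 13.9

bias = +0.050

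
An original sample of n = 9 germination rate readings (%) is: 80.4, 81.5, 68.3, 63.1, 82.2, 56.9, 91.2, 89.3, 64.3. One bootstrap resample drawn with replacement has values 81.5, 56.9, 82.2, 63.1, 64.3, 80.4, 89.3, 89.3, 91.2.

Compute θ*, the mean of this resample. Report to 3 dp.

Mean = (81.5 + 56.9 + 82.2 + 63.1 + 64.3 + 80.4 + 89.3 + 89.3 + 91.2) / 9 = 698.20 / 9 = 77.578

θ* = 77.578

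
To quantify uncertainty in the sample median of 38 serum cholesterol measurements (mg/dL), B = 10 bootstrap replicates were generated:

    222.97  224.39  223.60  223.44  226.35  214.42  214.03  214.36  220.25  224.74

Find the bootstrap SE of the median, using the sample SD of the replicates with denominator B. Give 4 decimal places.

Bootstrap SE is the standard deviation of the 10 replicate medians.
Mean of replicates: (222.97 + 224.39 + 223.60 + 223.44 + 226.35 + 214.42 + 214.03 + 214.36 + 220.25 + 224.74) / 10 = 2208.55000 / 10 = 220.85500
Sum of squared deviations: (+2.11500)² + (+3.53500)² + (+2.74500)² + (+2.58500)² + (+5.49500)² + (−6.43500)² + (−6.82500)² + (−6.49500)² + (−0.60500)² + (+3.88500)² = 207.01585
Variance = 207.01585 / 10 = 20.70158
SE* = √20.70158

SE* = 4.5499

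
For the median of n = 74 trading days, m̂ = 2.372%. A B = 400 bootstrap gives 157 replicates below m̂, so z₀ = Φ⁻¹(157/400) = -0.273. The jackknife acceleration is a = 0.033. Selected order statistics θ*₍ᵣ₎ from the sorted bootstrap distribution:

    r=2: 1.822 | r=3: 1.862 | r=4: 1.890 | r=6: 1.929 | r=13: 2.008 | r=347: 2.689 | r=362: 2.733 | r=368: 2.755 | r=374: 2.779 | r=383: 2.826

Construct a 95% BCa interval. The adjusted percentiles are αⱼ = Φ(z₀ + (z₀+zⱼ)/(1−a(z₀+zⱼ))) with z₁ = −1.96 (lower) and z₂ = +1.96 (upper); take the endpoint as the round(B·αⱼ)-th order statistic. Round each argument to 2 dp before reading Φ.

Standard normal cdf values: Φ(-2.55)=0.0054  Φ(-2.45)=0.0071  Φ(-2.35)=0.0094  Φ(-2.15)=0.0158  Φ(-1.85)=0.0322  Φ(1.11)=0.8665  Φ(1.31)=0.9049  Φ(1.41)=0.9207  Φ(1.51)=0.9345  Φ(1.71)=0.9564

(1.890, 2.779)

Lower: z₀ + z₁ = -0.273 + (-1.960) = -2.233; 1 − a(z₀+z₁) = 1 − (0.033)(-2.233) = 1.0737; argument = -0.273 + (-2.233)/1.0737 = -2.3527 → -2.35.
α₁ = Φ(-2.35) = 0.0094; rank = round(400 × 0.0094) = 4; θ*₍4₎ = 1.890.
Upper: z₀ + z₂ = 1.687; 1 − a(z₀+z₂) = 0.9443; argument = 1.5135 → 1.51; α₂ = 0.9345; rank = 374; θ*₍374₎ = 2.779.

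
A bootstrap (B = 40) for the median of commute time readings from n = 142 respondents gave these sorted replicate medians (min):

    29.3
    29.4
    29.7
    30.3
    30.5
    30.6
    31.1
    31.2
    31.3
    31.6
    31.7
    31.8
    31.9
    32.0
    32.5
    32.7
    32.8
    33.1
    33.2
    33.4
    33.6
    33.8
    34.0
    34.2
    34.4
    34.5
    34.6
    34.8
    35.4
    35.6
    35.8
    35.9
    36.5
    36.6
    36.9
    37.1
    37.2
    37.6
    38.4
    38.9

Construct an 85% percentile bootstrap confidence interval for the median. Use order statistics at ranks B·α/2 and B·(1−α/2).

α = 0.15; lower rank = 40 × 0.075 = 3; upper rank = 40 × 0.925 = 37.
The 3rd smallest replicate is 29.7; the 37th is 37.2.

(29.7, 37.2)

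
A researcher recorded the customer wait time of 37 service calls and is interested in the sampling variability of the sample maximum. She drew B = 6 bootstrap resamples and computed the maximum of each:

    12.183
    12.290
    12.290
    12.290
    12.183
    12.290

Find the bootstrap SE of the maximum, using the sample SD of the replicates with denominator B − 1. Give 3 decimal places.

SE* = 0.055

Bootstrap SE is the standard deviation of the 6 replicate maximums.
Mean of replicates: (12.183 + 12.290 + 12.290 + 12.290 + 12.183 + 12.290) / 6 = 73.52600 / 6 = 12.25433
Sum of squared deviations: (−0.07133)² + (+0.03567)² + (+0.03567)² + (+0.03567)² + (−0.07133)² + (+0.03567)² = 0.01527
Variance = 0.01527 / 5 = 0.00305
SE* = √0.00305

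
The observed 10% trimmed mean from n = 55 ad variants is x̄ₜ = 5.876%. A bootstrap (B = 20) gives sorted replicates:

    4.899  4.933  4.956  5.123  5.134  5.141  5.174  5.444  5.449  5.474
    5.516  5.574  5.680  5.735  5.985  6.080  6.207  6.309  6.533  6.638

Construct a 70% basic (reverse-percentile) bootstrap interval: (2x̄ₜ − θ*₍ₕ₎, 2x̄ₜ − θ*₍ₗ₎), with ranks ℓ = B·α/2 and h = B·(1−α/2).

Percentile endpoints at ranks 3 and 17: θ*₍3₎ = 4.956, θ*₍17₎ = 6.207.
Basic interval reflects these around x̄ₜ:
  lower = 2 × 5.876 − 6.207 = 5.545
  upper = 2 × 5.876 − 4.956 = 6.796

(5.545, 6.796)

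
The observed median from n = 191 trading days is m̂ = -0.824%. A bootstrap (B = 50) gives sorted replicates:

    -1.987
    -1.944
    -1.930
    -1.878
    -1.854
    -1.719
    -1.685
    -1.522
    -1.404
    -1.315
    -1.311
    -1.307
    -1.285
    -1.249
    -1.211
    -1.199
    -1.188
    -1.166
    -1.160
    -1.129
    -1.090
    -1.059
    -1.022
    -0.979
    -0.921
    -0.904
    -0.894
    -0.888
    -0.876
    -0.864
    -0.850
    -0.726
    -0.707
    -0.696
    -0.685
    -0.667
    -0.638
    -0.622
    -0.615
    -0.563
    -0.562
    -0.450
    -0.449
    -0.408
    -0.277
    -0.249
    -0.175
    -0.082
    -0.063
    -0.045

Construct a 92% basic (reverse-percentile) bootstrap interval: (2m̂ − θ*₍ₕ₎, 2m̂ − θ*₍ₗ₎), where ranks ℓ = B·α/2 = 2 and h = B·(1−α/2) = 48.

Percentile endpoints at ranks 2 and 48: θ*₍2₎ = -1.944, θ*₍48₎ = -0.082.
Basic interval reflects these around m̂:
  lower = 2 × -0.824 − -0.082 = -1.566
  upper = 2 × -0.824 − -1.944 = 0.296

(-1.566, 0.296)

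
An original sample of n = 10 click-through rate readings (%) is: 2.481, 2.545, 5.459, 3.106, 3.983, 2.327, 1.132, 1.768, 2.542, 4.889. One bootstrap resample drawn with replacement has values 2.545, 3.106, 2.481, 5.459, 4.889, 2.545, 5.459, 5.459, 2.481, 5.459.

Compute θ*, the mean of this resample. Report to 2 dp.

θ* = 3.99

Mean = (2.545 + 3.106 + 2.481 + 5.459 + 4.889 + 2.545 + 5.459 + 5.459 + 2.481 + 5.459) / 10 = 39.8830 / 10 = 3.99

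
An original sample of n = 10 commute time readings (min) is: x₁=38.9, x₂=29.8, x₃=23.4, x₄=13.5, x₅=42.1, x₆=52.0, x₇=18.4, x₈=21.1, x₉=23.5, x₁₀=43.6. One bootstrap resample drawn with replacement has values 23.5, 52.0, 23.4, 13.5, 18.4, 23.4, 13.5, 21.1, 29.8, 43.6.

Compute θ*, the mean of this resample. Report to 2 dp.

θ* = 26.22

Mean = (23.5 + 52.0 + 23.4 + 13.5 + 18.4 + 23.4 + 13.5 + 21.1 + 29.8 + 43.6) / 10 = 262.20 / 10 = 26.22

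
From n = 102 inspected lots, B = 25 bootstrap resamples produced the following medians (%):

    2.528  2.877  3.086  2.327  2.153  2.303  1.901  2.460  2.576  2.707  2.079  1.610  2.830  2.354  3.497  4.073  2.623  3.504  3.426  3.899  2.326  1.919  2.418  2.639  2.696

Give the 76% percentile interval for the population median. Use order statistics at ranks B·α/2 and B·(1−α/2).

(1.919, 3.497)

Sorted replicates: 1.610, 1.901, 1.919, 2.079, 2.153, 2.303, 2.326, 2.327, 2.354, 2.418, 2.460, 2.528, 2.576, 2.623, 2.639, 2.696, 2.707, 2.830, 2.877, 3.086, 3.426, 3.497, 3.504, 3.899, 4.073
α = 0.24; lower rank = 25 × 0.120 = 3; upper rank = 25 × 0.880 = 22.
The 3rd smallest replicate is 1.919; the 22nd is 3.497.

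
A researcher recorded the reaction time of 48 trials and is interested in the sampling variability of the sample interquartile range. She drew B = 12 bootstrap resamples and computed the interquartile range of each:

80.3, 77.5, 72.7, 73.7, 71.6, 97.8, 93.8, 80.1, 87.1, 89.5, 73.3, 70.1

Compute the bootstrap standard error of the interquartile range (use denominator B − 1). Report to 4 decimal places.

SE* = 9.3227

Bootstrap SE is the standard deviation of the 12 replicate interquartile ranges.
Mean of replicates: (80.3 + 77.5 + 72.7 + 73.7 + 71.6 + 97.8 + 93.8 + 80.1 + 87.1 + 89.5 + 73.3 + 70.1) / 12 = 967.50000 / 12 = 80.62500
Sum of squared deviations: (−0.32500)² + (−3.12500)² + (−7.92500)² + (−6.92500)² + (−9.02500)² + (+17.17500)² + (+13.17500)² + (−0.52500)² + (+6.47500)² + (+8.87500)² + (−7.32500)² + (−10.52500)² = 956.04250
Variance = 956.04250 / 11 = 86.91295
SE* = √86.91295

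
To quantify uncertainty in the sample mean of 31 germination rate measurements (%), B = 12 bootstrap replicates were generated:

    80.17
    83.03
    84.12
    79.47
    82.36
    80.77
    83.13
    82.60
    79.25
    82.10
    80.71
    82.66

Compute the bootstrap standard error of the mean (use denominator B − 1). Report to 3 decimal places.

SE* = 1.571

Bootstrap SE is the standard deviation of the 12 replicate means.
Mean of replicates: (80.17 + 83.03 + 84.12 + 79.47 + 82.36 + 80.77 + 83.13 + 82.60 + 79.25 + 82.10 + 80.71 + 82.66) / 12 = 980.3700 / 12 = 81.6975
Sum of squared deviations: (−1.5275)² + (+1.3325)² + (+2.4225)² + (−2.2275)² + (+0.6625)² + (−0.9275)² + (+1.4325)² + (+0.9025)² + (−2.4475)² + (+0.4025)² + (−0.9875)² + (+0.9625)² = 27.1586
Variance = 27.1586 / 11 = 2.4690
SE* = √2.4690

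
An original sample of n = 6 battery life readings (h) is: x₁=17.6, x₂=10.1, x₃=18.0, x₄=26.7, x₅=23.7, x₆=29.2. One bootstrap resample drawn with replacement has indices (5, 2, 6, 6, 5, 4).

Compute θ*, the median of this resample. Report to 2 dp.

θ* = 25.20

Resample values: 23.7, 10.1, 29.2, 29.2, 23.7, 26.7.
Sorted: 10.1, 23.7, 23.7, 26.7, 29.2, 29.2
Median = average of the two middle values = 25.20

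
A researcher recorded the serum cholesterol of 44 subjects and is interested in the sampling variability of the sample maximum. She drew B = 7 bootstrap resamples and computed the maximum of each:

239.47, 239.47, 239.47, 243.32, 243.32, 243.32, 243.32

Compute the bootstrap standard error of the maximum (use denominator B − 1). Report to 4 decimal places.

Bootstrap SE is the standard deviation of the 7 replicate maximums.
Mean of replicates: (239.47 + 239.47 + 239.47 + 243.32 + 243.32 + 243.32 + 243.32) / 7 = 1691.69000 / 7 = 241.67000
Sum of squared deviations: (−2.20000)² + (−2.20000)² + (−2.20000)² + (+1.65000)² + (+1.65000)² + (+1.65000)² + (+1.65000)² = 25.41000
Variance = 25.41000 / 6 = 4.23500
SE* = √4.23500

SE* = 2.0579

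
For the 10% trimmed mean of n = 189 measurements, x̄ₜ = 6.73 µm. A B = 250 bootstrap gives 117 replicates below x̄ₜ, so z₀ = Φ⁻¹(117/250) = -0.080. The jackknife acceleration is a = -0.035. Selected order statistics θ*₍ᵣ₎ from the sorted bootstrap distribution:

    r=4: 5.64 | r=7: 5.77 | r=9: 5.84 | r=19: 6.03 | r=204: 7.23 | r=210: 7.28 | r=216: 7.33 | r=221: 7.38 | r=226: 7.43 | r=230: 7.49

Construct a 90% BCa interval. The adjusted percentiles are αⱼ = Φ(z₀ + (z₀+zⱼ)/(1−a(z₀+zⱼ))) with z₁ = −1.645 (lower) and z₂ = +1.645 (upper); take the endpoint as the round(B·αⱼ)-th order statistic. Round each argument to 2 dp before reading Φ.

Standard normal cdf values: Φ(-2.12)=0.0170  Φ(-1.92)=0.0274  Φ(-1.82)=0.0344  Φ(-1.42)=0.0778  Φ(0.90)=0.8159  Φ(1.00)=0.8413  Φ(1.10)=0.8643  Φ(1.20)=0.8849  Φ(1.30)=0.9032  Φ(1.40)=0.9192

Lower: z₀ + z₁ = -0.080 + (-1.645) = -1.725; 1 − a(z₀+z₁) = 1 − (-0.035)(-1.725) = 0.9396; argument = -0.080 + (-1.725)/0.9396 = -1.9158 → -1.92.
α₁ = Φ(-1.92) = 0.0274; rank = round(250 × 0.0274) = 7; θ*₍7₎ = 5.77.
Upper: z₀ + z₂ = 1.565; 1 − a(z₀+z₂) = 1.0548; argument = 1.4037 → 1.40; α₂ = 0.9192; rank = 230; θ*₍230₎ = 7.49.

(5.77, 7.49)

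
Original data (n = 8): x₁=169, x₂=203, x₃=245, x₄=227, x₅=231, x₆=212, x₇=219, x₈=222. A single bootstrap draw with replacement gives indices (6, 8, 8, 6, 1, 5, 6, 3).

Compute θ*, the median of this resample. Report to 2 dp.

θ* = 217.00

Resample values: 212, 222, 222, 212, 169, 231, 212, 245.
Sorted: 169, 212, 212, 212, 222, 222, 231, 245
Median = average of the two middle values = 217.00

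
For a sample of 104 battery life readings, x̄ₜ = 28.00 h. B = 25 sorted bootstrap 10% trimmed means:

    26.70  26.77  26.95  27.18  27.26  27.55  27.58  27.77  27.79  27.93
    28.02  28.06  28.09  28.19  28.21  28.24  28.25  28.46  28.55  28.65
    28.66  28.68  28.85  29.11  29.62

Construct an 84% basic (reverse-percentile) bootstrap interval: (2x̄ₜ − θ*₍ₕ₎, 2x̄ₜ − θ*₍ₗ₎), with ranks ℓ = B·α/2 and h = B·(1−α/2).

Percentile endpoints at ranks 2 and 23: θ*₍2₎ = 26.77, θ*₍23₎ = 28.85.
Basic interval reflects these around x̄ₜ:
  lower = 2 × 28.00 − 28.85 = 27.15
  upper = 2 × 28.00 − 26.77 = 29.23

(27.15, 29.23)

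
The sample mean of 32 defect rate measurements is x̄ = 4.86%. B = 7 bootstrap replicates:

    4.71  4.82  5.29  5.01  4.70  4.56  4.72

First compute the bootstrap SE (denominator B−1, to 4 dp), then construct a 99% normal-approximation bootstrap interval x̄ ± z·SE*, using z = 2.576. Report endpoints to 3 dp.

(4.229, 5.491)

Mean of replicates = 4.8300; sum of squared deviations = 0.3604; SE* = √(0.3604/6) = 0.2451
Margin = 2.576 × 0.2451 = 0.6314
Interval: 4.86 ± 0.6314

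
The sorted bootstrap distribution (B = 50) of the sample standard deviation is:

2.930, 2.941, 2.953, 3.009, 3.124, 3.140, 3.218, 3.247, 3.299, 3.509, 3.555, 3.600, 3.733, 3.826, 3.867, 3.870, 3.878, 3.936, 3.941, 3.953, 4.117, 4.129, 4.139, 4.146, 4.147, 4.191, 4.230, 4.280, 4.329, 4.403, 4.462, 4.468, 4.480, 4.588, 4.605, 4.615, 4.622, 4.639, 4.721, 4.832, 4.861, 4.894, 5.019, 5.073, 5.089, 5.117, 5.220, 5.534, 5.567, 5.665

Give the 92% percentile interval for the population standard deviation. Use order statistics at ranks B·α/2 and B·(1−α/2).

(2.941, 5.534)

α = 0.08; lower rank = 50 × 0.040 = 2; upper rank = 50 × 0.960 = 48.
The 2nd smallest replicate is 2.941; the 48th is 5.534.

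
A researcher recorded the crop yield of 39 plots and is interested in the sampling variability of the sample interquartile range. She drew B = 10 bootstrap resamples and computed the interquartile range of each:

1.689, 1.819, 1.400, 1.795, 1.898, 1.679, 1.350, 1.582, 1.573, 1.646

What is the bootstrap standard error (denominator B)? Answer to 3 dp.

Bootstrap SE is the standard deviation of the 10 replicate interquartile ranges.
Mean of replicates: (1.689 + 1.819 + 1.400 + 1.795 + 1.898 + 1.679 + 1.350 + 1.582 + 1.573 + 1.646) / 10 = 16.4310 / 10 = 1.6431
Sum of squared deviations: (+0.0459)² + (+0.1759)² + (−0.2431)² + (+0.1519)² + (+0.2549)² + (+0.0359)² + (−0.2931)² + (−0.0611)² + (−0.0701)² + (+0.0029)² = 0.2760
Variance = 0.2760 / 10 = 0.0276
SE* = √0.0276

SE* = 0.166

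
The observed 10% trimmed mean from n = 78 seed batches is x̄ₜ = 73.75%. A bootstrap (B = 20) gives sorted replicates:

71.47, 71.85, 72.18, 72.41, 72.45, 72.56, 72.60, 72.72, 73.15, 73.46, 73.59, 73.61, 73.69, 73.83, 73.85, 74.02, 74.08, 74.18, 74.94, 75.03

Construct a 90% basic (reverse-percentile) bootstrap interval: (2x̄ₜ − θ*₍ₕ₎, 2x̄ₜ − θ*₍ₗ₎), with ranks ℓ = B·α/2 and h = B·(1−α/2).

Percentile endpoints at ranks 1 and 19: θ*₍1₎ = 71.47, θ*₍19₎ = 74.94.
Basic interval reflects these around x̄ₜ:
  lower = 2 × 73.75 − 74.94 = 72.56
  upper = 2 × 73.75 − 71.47 = 76.03

(72.56, 76.03)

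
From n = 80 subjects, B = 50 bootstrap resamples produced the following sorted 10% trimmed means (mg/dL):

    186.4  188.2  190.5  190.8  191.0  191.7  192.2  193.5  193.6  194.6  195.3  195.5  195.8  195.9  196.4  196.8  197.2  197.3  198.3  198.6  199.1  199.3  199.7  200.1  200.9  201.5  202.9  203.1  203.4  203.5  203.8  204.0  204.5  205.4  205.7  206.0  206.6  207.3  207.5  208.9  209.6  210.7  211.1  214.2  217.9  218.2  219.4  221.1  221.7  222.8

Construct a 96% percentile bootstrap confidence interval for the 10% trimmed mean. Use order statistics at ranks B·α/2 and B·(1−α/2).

(186.4, 221.7)

α = 0.04; lower rank = 50 × 0.020 = 1; upper rank = 50 × 0.980 = 49.
The 1st smallest replicate is 186.4; the 49th is 221.7.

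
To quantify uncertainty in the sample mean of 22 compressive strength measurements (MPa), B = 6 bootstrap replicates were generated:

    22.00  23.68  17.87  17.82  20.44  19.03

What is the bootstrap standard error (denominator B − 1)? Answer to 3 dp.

SE* = 2.360

Bootstrap SE is the standard deviation of the 6 replicate means.
Mean of replicates: (22.00 + 23.68 + 17.87 + 17.82 + 20.44 + 19.03) / 6 = 120.8400 / 6 = 20.1400
Sum of squared deviations: (+1.8600)² + (+3.5400)² + (−2.2700)² + (−2.3200)² + (+0.3000)² + (−1.1100)² = 27.8486
Variance = 27.8486 / 5 = 5.5697
SE* = √5.5697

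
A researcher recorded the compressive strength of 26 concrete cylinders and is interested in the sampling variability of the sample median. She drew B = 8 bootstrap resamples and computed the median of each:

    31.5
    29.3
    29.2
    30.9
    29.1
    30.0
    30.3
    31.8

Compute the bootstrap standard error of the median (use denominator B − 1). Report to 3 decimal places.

SE* = 1.054

Bootstrap SE is the standard deviation of the 8 replicate medians.
Mean of replicates: (31.5 + 29.3 + 29.2 + 30.9 + 29.1 + 30.0 + 30.3 + 31.8) / 8 = 242.1000 / 8 = 30.2625
Sum of squared deviations: (+1.2375)² + (−0.9625)² + (−1.0625)² + (+0.6375)² + (−1.1625)² + (−0.2625)² + (+0.0375)² + (+1.5375)² = 7.7787
Variance = 7.7787 / 7 = 1.1112
SE* = √1.1112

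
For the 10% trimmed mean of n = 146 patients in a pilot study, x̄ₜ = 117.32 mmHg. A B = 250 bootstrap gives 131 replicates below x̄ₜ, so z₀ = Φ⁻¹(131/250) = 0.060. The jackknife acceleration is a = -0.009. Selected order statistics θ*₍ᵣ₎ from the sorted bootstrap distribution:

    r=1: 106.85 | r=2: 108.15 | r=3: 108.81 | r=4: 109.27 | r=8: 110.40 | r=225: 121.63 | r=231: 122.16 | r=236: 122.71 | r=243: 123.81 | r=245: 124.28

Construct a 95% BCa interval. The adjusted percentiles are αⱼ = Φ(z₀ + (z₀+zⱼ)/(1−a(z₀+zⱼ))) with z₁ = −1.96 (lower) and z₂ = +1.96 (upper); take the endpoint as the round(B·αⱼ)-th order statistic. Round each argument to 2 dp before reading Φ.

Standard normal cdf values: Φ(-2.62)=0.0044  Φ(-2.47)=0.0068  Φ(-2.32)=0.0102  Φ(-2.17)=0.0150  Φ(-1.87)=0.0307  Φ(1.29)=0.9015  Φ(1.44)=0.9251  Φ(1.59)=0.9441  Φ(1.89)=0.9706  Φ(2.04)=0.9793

(110.40, 124.28)

Lower: z₀ + z₁ = 0.060 + (-1.960) = -1.900; 1 − a(z₀+z₁) = 1 − (-0.009)(-1.900) = 0.9829; argument = 0.060 + (-1.900)/0.9829 = -1.8731 → -1.87.
α₁ = Φ(-1.87) = 0.0307; rank = round(250 × 0.0307) = 8; θ*₍8₎ = 110.40.
Upper: z₀ + z₂ = 2.020; 1 − a(z₀+z₂) = 1.0182; argument = 2.0439 → 2.04; α₂ = 0.9793; rank = 245; θ*₍245₎ = 124.28.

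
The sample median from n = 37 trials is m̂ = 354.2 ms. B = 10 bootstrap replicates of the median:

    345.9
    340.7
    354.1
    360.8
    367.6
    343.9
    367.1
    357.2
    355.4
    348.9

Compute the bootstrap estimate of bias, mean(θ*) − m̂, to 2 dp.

mean(θ*) = (345.9 + 340.7 + 354.1 + 360.8 + 367.6 + 343.9 + 367.1 + 357.2 + 355.4 + 348.9) / 10 = 354.160
bias = 354.160 − 354.2

bias = −0.04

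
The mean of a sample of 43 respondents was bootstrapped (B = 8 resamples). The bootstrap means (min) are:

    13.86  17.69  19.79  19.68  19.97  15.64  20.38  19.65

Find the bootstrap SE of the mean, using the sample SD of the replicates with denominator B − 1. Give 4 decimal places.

Bootstrap SE is the standard deviation of the 8 replicate means.
Mean of replicates: (13.86 + 17.69 + 19.79 + 19.68 + 19.97 + 15.64 + 20.38 + 19.65) / 8 = 146.66000 / 8 = 18.33250
Sum of squared deviations: (−4.47250)² + (−0.64250)² + (+1.45750)² + (+1.34750)² + (+1.63750)² + (−2.69250)² + (+2.04750)² + (+1.31750)² = 40.21515
Variance = 40.21515 / 7 = 5.74502
SE* = √5.74502

SE* = 2.3969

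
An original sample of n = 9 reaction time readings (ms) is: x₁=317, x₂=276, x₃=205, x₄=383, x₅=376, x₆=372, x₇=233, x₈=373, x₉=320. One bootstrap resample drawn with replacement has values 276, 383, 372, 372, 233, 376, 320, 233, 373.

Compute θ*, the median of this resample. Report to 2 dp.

Sorted: 233, 233, 276, 320, 372, 372, 373, 376, 383
Median = middle value = 372.00

θ* = 372.00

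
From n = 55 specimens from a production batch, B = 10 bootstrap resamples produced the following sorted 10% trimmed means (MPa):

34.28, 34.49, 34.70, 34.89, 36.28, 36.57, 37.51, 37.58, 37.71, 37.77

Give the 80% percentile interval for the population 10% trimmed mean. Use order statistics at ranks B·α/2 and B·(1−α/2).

α = 0.20; lower rank = 10 × 0.100 = 1; upper rank = 10 × 0.900 = 9.
The 1st smallest replicate is 34.28; the 9th is 37.71.

(34.28, 37.71)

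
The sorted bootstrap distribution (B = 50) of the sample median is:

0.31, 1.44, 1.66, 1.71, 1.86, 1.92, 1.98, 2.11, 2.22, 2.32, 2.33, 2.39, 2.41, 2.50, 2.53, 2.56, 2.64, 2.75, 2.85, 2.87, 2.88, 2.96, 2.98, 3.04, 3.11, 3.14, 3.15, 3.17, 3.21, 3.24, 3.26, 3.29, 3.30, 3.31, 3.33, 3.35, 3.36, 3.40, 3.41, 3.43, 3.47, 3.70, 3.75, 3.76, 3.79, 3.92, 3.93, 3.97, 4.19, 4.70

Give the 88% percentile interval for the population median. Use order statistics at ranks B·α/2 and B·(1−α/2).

(1.66, 3.93)

α = 0.12; lower rank = 50 × 0.060 = 3; upper rank = 50 × 0.940 = 47.
The 3rd smallest replicate is 1.66; the 47th is 3.93.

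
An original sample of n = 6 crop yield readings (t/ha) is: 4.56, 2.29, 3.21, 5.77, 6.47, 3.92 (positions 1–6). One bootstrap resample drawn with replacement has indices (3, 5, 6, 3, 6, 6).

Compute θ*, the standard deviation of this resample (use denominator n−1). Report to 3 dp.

θ* = 1.208

Resample values: 3.21, 6.47, 3.92, 3.21, 3.92, 3.92.
Mean = 4.1083; sum of squared deviations = 7.2979
s² = 7.2979 / 5 = 1.4596
s = √1.4596 = 1.208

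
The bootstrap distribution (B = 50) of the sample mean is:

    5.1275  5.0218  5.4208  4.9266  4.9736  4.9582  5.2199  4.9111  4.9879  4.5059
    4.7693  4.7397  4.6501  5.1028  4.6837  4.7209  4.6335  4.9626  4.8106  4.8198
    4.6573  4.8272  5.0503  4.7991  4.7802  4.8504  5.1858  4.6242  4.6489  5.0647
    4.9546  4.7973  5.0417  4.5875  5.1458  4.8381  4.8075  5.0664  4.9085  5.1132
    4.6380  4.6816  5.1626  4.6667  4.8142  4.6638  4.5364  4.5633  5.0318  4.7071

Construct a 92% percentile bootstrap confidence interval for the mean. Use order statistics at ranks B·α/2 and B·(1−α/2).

(4.5364, 5.1858)

Sorted replicates: 4.5059, 4.5364, 4.5633, 4.5875, 4.6242, 4.6335, 4.6380, 4.6489, 4.6501, 4.6573, 4.6638, 4.6667, 4.6816, 4.6837, 4.7071, 4.7209, 4.7397, 4.7693, 4.7802, 4.7973, 4.7991, 4.8075, 4.8106, 4.8142, 4.8198, 4.8272, 4.8381, 4.8504, 4.9085, 4.9111, 4.9266, 4.9546, 4.9582, 4.9626, 4.9736, 4.9879, 5.0218, 5.0318, 5.0417, 5.0503, 5.0647, 5.0664, 5.1028, 5.1132, 5.1275, 5.1458, 5.1626, 5.1858, 5.2199, 5.4208
α = 0.08; lower rank = 50 × 0.040 = 2; upper rank = 50 × 0.960 = 48.
The 2nd smallest replicate is 4.5364; the 48th is 5.1858.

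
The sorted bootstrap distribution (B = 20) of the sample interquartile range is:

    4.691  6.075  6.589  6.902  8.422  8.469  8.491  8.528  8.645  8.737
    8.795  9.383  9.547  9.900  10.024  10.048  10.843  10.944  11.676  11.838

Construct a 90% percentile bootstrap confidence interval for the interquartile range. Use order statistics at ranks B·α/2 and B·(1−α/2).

α = 0.10; lower rank = 20 × 0.050 = 1; upper rank = 20 × 0.950 = 19.
The 1st smallest replicate is 4.691; the 19th is 11.676.

(4.691, 11.676)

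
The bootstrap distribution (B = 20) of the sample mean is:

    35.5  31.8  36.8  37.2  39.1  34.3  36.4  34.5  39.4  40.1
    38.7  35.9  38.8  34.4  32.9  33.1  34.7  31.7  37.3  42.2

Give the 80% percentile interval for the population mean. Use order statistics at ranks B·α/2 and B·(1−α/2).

Sorted replicates: 31.7, 31.8, 32.9, 33.1, 34.3, 34.4, 34.5, 34.7, 35.5, 35.9, 36.4, 36.8, 37.2, 37.3, 38.7, 38.8, 39.1, 39.4, 40.1, 42.2
α = 0.20; lower rank = 20 × 0.100 = 2; upper rank = 20 × 0.900 = 18.
The 2nd smallest replicate is 31.8; the 18th is 39.4.

(31.8, 39.4)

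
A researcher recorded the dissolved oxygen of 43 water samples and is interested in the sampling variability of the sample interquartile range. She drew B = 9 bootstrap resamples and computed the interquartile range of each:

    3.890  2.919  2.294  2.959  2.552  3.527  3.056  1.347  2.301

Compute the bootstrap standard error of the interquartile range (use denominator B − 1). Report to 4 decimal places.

Bootstrap SE is the standard deviation of the 9 replicate interquartile ranges.
Mean of replicates: (3.890 + 2.919 + 2.294 + 2.959 + 2.552 + 3.527 + 3.056 + 1.347 + 2.301) / 9 = 24.84500 / 9 = 2.76056
Sum of squared deviations: (+1.12944)² + (+0.15844)² + (−0.46656)² + (+0.19844)² + (−0.20856)² + (+0.76644)² + (+0.29544)² + (−1.41356)² + (−0.45956)² = 4.48535
Variance = 4.48535 / 8 = 0.56067
SE* = √0.56067

SE* = 0.7488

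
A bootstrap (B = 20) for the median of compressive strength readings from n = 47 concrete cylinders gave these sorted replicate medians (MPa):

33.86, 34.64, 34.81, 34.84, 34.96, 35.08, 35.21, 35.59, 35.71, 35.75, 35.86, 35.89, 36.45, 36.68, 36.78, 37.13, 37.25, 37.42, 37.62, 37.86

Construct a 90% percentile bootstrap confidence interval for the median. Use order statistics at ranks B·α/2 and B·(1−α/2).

α = 0.10; lower rank = 20 × 0.050 = 1; upper rank = 20 × 0.950 = 19.
The 1st smallest replicate is 33.86; the 19th is 37.62.

(33.86, 37.62)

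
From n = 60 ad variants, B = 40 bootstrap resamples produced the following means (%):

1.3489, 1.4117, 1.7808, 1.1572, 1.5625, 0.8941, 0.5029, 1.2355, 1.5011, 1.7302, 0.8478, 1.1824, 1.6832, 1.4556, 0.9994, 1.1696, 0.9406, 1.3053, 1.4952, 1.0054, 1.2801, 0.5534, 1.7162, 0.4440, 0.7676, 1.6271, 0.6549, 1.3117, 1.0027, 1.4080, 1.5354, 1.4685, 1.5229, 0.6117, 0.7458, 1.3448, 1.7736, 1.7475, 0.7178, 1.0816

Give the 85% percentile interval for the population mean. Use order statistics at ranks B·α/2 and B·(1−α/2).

(0.5534, 1.7302)

Sorted replicates: 0.4440, 0.5029, 0.5534, 0.6117, 0.6549, 0.7178, 0.7458, 0.7676, 0.8478, 0.8941, 0.9406, 0.9994, 1.0027, 1.0054, 1.0816, 1.1572, 1.1696, 1.1824, 1.2355, 1.2801, 1.3053, 1.3117, 1.3448, 1.3489, 1.4080, 1.4117, 1.4556, 1.4685, 1.4952, 1.5011, 1.5229, 1.5354, 1.5625, 1.6271, 1.6832, 1.7162, 1.7302, 1.7475, 1.7736, 1.7808
α = 0.15; lower rank = 40 × 0.075 = 3; upper rank = 40 × 0.925 = 37.
The 3rd smallest replicate is 0.5534; the 37th is 1.7302.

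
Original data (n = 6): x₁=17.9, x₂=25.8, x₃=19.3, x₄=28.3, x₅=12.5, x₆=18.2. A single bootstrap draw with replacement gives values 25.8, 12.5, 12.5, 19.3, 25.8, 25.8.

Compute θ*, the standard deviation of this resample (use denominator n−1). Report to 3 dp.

Mean = 20.2833; sum of squared deviations = 213.4283
s² = 213.4283 / 5 = 42.6857
s = √42.6857 = 6.533

θ* = 6.533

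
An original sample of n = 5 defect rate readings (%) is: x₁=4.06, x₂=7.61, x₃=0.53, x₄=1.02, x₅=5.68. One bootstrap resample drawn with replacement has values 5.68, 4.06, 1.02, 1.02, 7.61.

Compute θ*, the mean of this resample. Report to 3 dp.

Mean = (5.68 + 4.06 + 1.02 + 1.02 + 7.61) / 5 = 19.390 / 5 = 3.878

θ* = 3.878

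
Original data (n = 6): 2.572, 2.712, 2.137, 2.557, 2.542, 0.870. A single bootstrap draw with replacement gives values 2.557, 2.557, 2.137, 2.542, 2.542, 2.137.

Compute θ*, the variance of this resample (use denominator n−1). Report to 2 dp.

Mean = 2.4120; sum of squared deviations = 0.2271
s² = 0.2271 / 5 = 0.0454

θ* = 0.05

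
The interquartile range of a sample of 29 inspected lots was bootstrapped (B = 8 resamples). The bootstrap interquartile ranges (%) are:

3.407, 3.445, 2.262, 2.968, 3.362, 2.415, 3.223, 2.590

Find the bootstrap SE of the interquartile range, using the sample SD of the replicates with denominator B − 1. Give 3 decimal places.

Bootstrap SE is the standard deviation of the 8 replicate interquartile ranges.
Mean of replicates: (3.407 + 3.445 + 2.262 + 2.968 + 3.362 + 2.415 + 3.223 + 2.590) / 8 = 23.6720 / 8 = 2.9590
Sum of squared deviations: (+0.4480)² + (+0.4860)² + (−0.6970)² + (+0.0090)² + (+0.4030)² + (−0.5440)² + (+0.2640)² + (−0.3690)² = 1.5870
Variance = 1.5870 / 7 = 0.2267
SE* = √0.2267

SE* = 0.476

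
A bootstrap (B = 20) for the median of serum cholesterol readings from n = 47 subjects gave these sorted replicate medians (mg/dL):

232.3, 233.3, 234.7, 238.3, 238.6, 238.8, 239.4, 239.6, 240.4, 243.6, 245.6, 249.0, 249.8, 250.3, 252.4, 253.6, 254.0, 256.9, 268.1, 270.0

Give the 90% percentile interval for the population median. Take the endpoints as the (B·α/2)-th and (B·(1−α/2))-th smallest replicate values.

α = 0.10; lower rank = 20 × 0.050 = 1; upper rank = 20 × 0.950 = 19.
The 1st smallest replicate is 232.3; the 19th is 268.1.

(232.3, 268.1)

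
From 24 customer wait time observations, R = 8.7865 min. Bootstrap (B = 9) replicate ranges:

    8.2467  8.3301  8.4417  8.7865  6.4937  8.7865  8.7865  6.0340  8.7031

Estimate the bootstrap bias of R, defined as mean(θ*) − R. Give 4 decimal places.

bias = −0.7189

mean(θ*) = (8.2467 + 8.3301 + 8.4417 + 8.7865 + 6.4937 + 8.7865 + 8.7865 + 6.0340 + 8.7031) / 9 = 8.06764
bias = 8.06764 − 8.7865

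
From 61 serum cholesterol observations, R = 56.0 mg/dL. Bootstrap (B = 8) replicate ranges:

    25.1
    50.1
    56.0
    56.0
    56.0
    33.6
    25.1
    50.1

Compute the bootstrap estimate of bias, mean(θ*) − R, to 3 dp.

bias = −12.000

mean(θ*) = (25.1 + 50.1 + 56.0 + 56.0 + 56.0 + 33.6 + 25.1 + 50.1) / 8 = 44.0000
bias = 44.0000 − 56.0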